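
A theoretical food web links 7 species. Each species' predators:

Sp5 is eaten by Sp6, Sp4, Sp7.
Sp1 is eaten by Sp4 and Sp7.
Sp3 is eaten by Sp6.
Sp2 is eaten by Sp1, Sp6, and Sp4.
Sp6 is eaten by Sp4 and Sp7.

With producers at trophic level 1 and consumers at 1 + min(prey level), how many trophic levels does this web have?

Producers (level 1): Sp2, Sp3, Sp5.
Following each consumer down to its lowest-level prey: Sp2 → Sp6 (levels 1 through 2).
All prey of Sp6 (Sp2 1, Sp3 1, Sp5 1) are at level 1 or above, so Sp6 is at level 1 + 1 = 2.
Every consumer has at least one prey at level 1 or below, so none exceeds level 2.

2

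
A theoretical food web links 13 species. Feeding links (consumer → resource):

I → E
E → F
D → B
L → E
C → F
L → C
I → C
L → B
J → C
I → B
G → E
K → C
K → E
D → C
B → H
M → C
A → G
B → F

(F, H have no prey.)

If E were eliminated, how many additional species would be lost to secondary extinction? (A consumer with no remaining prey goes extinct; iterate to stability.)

2

Remove E.
Round 1: G (all prey gone) → extinct.
Round 2: A (all prey gone) → extinct.
No further losses. Total secondary extinctions: 2.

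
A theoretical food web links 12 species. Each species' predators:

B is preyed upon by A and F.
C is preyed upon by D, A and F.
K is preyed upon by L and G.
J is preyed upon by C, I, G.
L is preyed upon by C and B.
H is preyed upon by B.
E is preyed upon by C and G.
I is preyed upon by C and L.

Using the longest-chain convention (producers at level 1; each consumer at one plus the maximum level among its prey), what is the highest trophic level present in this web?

Producers (level 1): E, J, H, K.
J → I → L → C → F gives F level 5.
No species has a prey at level 5, so no species reaches level 6.

5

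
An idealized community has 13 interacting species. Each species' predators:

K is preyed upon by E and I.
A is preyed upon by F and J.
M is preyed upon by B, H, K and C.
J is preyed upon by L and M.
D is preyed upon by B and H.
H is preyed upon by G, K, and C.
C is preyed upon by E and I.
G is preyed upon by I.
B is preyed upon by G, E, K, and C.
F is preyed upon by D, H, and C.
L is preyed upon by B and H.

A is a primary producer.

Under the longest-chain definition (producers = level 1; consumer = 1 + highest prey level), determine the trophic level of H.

Trophic level 4

A is a producer → level 1.
F eats A → level 2.
D eats F → level 3.
H eats D (level 3); other prey at levels: F 2, M 3, L 3 → level 4.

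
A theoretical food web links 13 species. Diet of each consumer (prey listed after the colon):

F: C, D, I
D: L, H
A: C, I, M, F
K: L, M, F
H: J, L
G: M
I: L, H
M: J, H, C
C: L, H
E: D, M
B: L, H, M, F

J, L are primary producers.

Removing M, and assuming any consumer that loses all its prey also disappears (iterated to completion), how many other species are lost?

Remove M.
Round 1: G (all prey gone) → extinct.
No further losses. Total secondary extinctions: 1.

1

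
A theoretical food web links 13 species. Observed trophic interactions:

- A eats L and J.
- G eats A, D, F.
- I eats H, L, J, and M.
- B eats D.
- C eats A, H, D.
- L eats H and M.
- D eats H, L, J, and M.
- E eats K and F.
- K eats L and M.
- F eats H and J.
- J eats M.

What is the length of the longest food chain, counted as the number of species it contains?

One longest chain: M → J → A → C.
It has 4 species and 3 links.

4 species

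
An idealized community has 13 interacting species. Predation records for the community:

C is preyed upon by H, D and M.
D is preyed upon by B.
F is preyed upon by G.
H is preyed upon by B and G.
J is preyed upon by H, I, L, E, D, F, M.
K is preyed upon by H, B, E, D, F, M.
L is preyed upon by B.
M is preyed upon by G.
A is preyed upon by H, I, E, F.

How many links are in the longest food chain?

2 links

One longest chain: A → F → G.
It has 3 species and 2 links.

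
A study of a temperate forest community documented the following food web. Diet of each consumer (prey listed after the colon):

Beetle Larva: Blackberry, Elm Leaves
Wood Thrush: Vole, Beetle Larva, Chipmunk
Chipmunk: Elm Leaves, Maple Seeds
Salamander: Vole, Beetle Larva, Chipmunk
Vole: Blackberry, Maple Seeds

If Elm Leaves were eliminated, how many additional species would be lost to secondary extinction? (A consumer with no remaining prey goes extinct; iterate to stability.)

Remove Elm Leaves.
Every predator of it retains at least one other prey: Beetle Larva still has Blackberry; Chipmunk still has Maple Seeds.
No consumer loses all prey, so no secondary extinctions occur.

0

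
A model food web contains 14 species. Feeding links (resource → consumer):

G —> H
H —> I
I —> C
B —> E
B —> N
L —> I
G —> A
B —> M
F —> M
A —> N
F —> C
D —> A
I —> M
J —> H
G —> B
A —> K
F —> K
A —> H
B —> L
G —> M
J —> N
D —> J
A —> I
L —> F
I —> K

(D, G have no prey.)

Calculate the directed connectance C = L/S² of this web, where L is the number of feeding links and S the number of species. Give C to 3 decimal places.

The web has S = 14 species and L = 25 feeding links.
C = L / S² = 25 / 196 = 0.1276 ≈ 0.128.

C = 0.128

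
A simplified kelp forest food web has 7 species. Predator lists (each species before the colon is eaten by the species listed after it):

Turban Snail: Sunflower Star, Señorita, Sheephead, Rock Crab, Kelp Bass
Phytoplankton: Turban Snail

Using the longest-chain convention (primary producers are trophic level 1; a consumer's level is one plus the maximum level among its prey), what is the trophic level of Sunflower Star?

Trophic level 3

Phytoplankton is a producer → level 1.
Turban Snail eats Phytoplankton → level 2.
Sunflower Star eats Turban Snail → level 3.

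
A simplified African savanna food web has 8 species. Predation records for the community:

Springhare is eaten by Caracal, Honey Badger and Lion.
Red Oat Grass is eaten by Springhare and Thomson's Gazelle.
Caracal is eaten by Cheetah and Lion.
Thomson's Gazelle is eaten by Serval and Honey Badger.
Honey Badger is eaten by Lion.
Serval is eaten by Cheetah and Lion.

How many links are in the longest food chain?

One longest chain: Red Oat Grass → Thomson's Gazelle → Serval → Cheetah.
It has 4 species and 3 links.

3 links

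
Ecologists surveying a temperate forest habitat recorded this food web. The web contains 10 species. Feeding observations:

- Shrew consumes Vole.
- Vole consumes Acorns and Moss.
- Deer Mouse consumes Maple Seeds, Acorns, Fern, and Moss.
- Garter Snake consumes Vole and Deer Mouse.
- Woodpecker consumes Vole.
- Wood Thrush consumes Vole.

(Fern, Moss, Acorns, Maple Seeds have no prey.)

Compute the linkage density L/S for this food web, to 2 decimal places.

L/S = 1.10

There are L = 11 links among S = 10 species.
L/S = 11/10 = 1.1000 ≈ 1.10.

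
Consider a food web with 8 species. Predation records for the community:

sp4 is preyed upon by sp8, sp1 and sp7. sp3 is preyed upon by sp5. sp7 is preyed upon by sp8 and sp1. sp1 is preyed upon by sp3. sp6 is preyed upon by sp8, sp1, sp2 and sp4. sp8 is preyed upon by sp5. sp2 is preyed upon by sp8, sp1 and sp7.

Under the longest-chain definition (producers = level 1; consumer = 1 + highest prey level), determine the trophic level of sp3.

sp6 is a producer → level 1.
sp4 eats sp6 → level 2.
sp7 eats sp4 (level 2); other prey at levels: sp2 2 → level 3.
sp1 eats sp7 (level 3); other prey at levels: sp6 1, sp4 2, sp2 2 → level 4.
sp3 eats sp1 → level 5.

Trophic level 5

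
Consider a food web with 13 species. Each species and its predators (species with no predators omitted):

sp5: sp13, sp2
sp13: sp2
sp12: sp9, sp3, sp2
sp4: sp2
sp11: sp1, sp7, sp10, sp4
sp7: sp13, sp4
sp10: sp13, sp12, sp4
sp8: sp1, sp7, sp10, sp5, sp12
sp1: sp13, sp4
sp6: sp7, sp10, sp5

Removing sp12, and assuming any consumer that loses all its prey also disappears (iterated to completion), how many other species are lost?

Remove sp12.
Round 1: sp9 (all prey gone), sp3 (all prey gone) → extinct.
No further losses. Total secondary extinctions: 2.

2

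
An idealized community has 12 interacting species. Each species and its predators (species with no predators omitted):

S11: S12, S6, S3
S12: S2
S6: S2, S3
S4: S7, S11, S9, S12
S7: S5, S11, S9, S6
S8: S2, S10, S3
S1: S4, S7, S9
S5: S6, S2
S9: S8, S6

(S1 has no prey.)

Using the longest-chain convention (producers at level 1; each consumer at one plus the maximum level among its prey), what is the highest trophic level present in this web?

Producers (level 1): S1.
S1 → S4 → S7 → S9 → S8 → S10 gives S10 level 6.
No species has a prey at level 6, so no species reaches level 7.

6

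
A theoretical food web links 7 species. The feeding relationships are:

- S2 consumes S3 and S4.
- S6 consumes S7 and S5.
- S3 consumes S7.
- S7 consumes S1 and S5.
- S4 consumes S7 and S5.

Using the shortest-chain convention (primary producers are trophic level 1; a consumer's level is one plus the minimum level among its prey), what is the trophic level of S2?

Trophic level 3

S5 is a producer → level 1.
S4 eats S5 → level 2.
S2 eats S4 → level 3.
No prey of S2 is below level 2, so 3 is the minimum.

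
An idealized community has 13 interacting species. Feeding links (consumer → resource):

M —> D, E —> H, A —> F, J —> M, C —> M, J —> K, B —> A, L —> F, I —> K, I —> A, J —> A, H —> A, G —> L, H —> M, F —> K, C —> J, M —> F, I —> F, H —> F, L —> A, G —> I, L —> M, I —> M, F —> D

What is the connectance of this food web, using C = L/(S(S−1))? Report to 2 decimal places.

The web has S = 13 species and L = 24 feeding links.
C = L / (S(S−1)) = 24 / 156 = 0.1538 ≈ 0.15.

C = 0.15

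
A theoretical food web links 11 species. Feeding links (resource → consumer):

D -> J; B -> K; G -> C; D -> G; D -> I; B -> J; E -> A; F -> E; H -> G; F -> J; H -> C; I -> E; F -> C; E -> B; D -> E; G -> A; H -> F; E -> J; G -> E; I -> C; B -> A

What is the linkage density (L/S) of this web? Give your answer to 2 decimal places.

L/S = 1.91

There are L = 21 links among S = 11 species.
L/S = 21/11 = 1.9091 ≈ 1.91.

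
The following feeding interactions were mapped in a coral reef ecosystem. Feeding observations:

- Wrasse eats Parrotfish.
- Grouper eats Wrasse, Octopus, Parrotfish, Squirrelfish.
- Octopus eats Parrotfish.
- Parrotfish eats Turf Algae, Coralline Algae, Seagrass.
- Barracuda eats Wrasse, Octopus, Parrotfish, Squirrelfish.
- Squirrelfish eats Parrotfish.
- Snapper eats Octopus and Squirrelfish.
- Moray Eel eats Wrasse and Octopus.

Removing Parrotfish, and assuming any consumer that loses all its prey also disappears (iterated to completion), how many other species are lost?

Remove Parrotfish.
Round 1: Squirrelfish (all prey gone), Octopus (all prey gone), Wrasse (all prey gone) → extinct.
Round 2: Barracuda (all prey gone), Snapper (all prey gone), Grouper (all prey gone), Moray Eel (all prey gone) → extinct.
No further losses. Total secondary extinctions: 7.

7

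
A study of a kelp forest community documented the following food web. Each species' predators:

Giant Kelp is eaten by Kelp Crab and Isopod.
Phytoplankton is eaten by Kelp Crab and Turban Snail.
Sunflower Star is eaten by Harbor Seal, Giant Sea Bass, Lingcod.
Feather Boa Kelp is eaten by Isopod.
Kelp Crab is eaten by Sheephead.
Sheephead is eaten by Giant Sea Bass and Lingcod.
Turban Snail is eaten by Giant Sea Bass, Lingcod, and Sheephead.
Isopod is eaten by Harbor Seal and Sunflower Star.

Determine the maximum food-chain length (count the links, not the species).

3 links

One longest chain: Giant Kelp → Kelp Crab → Sheephead → Giant Sea Bass.
It has 4 species and 3 links.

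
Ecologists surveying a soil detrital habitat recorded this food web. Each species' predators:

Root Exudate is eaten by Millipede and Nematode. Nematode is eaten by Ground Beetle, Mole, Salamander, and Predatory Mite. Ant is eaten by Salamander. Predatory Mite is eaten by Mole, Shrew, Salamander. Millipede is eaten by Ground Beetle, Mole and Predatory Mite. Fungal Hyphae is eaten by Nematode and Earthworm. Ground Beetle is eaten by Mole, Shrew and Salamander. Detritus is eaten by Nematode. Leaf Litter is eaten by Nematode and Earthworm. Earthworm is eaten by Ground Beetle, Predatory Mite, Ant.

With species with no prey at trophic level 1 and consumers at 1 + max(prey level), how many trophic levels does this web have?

4

Basal resources (level 1): Leaf Litter, Detritus, Root Exudate, Fungal Hyphae.
Leaf Litter → Earthworm → Ant → Salamander gives Salamander level 4.
No species has a prey at level 4, so no species reaches level 5.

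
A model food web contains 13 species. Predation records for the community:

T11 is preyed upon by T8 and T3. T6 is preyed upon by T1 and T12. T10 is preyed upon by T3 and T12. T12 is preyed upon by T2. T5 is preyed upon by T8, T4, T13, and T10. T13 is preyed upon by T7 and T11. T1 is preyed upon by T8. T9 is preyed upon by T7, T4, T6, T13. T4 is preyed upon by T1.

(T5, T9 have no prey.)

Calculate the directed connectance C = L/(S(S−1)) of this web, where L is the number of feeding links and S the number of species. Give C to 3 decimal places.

The web has S = 13 species and L = 19 feeding links.
C = L / (S(S−1)) = 19 / 156 = 0.1218 ≈ 0.122.

C = 0.122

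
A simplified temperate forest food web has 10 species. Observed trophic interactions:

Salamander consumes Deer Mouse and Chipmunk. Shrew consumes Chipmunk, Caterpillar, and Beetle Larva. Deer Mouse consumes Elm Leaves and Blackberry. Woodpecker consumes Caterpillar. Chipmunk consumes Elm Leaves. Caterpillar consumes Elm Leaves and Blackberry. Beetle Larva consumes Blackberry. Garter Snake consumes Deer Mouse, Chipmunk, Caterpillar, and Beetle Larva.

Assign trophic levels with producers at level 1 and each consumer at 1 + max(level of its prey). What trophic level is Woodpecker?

Blackberry is a producer → level 1.
Caterpillar eats Blackberry (level 1); other prey at levels: Elm Leaves 1 → level 2.
Woodpecker eats Caterpillar → level 3.

Trophic level 3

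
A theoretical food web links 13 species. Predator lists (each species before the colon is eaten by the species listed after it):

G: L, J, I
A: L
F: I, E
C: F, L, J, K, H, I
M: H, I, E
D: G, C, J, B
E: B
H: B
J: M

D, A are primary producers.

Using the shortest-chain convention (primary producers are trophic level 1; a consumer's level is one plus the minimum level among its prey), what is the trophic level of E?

Trophic level 4

D is a producer → level 1.
J eats D → level 2.
M eats J → level 3.
E eats M → level 4.
No prey of E is below level 3, so 4 is the minimum.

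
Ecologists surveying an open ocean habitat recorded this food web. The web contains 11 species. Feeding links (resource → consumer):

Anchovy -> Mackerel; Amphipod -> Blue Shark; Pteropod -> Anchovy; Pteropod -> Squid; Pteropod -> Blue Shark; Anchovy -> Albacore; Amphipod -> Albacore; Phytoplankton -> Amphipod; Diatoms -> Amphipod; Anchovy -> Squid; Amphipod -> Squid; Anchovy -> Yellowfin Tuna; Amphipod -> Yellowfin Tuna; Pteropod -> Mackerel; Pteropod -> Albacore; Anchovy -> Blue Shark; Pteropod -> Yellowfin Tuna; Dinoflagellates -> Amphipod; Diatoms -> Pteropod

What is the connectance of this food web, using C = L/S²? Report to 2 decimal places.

C = 0.16

The web has S = 11 species and L = 19 feeding links.
C = L / S² = 19 / 121 = 0.1570 ≈ 0.16.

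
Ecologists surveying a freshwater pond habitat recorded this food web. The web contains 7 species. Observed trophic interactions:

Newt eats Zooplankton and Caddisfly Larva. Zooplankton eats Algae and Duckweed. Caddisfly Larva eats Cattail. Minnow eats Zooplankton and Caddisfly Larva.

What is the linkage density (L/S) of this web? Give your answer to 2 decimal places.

There are L = 7 links among S = 7 species.
L/S = 7/7 = 1.0000 ≈ 1.00.

L/S = 1.00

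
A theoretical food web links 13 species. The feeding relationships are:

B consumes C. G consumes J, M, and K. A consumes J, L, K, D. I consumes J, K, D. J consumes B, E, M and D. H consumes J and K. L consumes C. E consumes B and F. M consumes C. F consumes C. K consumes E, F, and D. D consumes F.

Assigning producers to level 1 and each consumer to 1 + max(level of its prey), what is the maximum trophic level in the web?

Producers (level 1): C.
C → F → D → K → I gives I level 5.
No species has a prey at level 5, so no species reaches level 6.

5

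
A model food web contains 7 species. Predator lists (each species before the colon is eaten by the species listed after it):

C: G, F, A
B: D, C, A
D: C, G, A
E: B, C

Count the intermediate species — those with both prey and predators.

Intermediate species (has both prey and predators): B, D, C.
Count: 3.

3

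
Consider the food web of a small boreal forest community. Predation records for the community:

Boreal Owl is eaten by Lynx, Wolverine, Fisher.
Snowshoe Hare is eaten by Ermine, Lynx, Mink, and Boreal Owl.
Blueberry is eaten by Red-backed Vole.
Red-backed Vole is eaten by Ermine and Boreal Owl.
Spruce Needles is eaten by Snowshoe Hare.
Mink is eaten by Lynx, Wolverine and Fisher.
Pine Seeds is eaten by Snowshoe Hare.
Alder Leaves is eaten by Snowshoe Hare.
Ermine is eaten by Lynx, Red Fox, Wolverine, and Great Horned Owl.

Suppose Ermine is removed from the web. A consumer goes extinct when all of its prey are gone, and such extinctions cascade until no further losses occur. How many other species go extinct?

Remove Ermine.
Round 1: Great Horned Owl (all prey gone), Red Fox (all prey gone) → extinct.
No further losses. Total secondary extinctions: 2.

2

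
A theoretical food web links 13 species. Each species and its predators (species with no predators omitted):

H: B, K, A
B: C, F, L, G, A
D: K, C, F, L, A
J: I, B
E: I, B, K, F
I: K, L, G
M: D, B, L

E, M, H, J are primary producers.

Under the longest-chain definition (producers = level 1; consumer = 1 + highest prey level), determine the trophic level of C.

Trophic level 3

M is a producer → level 1.
D eats M → level 2.
C eats D (level 2); other prey at levels: B 2 → level 3.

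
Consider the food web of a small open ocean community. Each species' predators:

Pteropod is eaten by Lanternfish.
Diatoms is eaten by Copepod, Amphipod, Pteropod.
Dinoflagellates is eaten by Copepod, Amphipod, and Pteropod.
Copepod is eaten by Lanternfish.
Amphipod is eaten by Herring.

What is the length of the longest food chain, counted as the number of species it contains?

3 species

One longest chain: Diatoms → Copepod → Lanternfish.
It has 3 species and 2 links.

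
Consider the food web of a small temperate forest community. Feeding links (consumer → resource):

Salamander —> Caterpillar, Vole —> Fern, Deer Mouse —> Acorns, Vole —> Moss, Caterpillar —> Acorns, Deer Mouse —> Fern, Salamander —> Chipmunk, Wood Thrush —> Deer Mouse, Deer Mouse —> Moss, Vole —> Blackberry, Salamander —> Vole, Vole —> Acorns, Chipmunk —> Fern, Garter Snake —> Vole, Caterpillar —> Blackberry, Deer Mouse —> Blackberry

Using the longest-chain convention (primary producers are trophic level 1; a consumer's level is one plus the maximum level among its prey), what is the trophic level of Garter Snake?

Blackberry is a producer → level 1.
Vole eats Blackberry (level 1); other prey at levels: Moss 1, Fern 1, Acorns 1 → level 2.
Garter Snake eats Vole → level 3.

Trophic level 3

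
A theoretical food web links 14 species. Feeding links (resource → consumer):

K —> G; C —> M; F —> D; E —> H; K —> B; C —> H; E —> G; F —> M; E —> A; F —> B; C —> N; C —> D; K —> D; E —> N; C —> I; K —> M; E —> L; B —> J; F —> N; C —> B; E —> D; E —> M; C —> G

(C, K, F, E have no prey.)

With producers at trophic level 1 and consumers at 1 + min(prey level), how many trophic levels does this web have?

Producers (level 1): C, K, F, E.
Following each consumer down to its lowest-level prey: C → B → J (levels 1 through 3).
All prey of J (B 2) are at level 2 or above, so J is at level 1 + 2 = 3.
Every consumer has at least one prey at level 2 or below, so none exceeds level 3.

3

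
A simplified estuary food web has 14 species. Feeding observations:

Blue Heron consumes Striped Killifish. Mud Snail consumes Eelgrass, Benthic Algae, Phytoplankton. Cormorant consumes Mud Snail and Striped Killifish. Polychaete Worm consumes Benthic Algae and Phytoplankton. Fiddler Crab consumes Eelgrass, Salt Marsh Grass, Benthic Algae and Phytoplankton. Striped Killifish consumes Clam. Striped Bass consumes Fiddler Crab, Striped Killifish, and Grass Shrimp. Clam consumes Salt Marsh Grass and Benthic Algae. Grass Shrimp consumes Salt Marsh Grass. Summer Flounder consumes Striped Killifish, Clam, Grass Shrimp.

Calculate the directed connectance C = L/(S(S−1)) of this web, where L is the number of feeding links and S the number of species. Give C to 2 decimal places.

C = 0.12

The web has S = 14 species and L = 22 feeding links.
C = L / (S(S−1)) = 22 / 182 = 0.1209 ≈ 0.12.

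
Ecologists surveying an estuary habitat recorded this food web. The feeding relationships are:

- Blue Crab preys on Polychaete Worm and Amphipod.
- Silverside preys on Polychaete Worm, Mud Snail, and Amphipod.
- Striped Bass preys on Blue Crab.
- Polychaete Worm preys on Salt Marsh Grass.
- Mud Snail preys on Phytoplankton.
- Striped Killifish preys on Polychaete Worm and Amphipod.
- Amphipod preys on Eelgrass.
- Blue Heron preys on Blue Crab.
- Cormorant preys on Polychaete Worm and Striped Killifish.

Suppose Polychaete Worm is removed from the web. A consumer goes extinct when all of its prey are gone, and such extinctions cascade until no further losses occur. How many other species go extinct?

Remove Polychaete Worm.
Every predator of it retains at least one other prey: Blue Crab still has Amphipod; Silverside still has Mud Snail, Amphipod; Striped Killifish still has Amphipod; Cormorant still has Striped Killifish.
No consumer loses all prey, so no secondary extinctions occur.

0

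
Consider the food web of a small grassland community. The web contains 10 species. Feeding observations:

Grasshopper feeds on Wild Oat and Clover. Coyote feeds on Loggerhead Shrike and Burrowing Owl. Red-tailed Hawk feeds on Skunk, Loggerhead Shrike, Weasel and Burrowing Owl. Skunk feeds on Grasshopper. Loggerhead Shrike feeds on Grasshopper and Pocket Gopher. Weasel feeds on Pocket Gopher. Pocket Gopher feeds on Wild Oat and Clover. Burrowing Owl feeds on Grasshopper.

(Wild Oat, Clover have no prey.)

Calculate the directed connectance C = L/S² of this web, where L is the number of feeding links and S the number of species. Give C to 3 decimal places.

C = 0.150

The web has S = 10 species and L = 15 feeding links.
C = L / S² = 15 / 100 = 0.1500 ≈ 0.150.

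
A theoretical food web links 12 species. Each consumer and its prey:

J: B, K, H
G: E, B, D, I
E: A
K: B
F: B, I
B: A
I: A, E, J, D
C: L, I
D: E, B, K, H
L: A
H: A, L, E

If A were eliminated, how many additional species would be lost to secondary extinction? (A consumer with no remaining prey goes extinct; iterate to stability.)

Remove A.
Round 1: L (all prey gone), E (all prey gone), B (all prey gone) → extinct.
Round 2: K (all prey gone), H (all prey gone) → extinct.
Round 3: J (all prey gone), D (all prey gone) → extinct.
Round 4: I (all prey gone) → extinct.
Round 5: C (all prey gone), F (all prey gone), G (all prey gone) → extinct.
No further losses. Total secondary extinctions: 11.

11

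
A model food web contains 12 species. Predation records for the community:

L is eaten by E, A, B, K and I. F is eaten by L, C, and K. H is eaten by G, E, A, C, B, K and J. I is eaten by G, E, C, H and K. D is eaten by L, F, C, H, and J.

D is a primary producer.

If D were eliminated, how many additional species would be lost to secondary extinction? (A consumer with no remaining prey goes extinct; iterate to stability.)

11

Remove D.
Round 1: F (all prey gone) → extinct.
Round 2: L (all prey gone) → extinct.
Round 3: I (all prey gone) → extinct.
Round 4: H (all prey gone) → extinct.
Round 5: K (all prey gone), E (all prey gone), C (all prey gone), J (all prey gone), G (all prey gone), A (all prey gone), B (all prey gone) → extinct.
No further losses. Total secondary extinctions: 11.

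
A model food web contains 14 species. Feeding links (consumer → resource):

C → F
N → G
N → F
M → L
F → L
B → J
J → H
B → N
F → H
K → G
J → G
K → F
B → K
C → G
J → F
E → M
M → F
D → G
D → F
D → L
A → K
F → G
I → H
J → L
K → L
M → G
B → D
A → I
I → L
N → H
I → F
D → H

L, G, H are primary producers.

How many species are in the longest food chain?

One longest chain: L → F → M → E.
It has 4 species and 3 links.

4 species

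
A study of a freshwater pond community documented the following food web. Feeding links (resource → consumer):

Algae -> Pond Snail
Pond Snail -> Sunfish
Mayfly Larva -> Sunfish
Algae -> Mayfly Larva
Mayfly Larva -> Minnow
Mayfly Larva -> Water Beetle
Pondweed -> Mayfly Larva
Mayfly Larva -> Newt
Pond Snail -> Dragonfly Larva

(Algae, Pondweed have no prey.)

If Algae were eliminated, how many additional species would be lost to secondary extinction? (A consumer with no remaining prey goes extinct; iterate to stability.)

2

Remove Algae.
Round 1: Pond Snail (all prey gone) → extinct.
Round 2: Dragonfly Larva (all prey gone) → extinct.
No further losses. Total secondary extinctions: 2.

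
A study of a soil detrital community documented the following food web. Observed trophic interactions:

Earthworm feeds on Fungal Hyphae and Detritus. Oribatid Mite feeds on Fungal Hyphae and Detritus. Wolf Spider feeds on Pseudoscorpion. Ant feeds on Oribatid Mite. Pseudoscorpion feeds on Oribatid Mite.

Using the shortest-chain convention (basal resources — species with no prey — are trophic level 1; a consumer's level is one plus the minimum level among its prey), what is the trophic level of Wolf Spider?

Trophic level 4

Fungal Hyphae has no prey (basal) → level 1.
Oribatid Mite eats Fungal Hyphae → level 2.
Pseudoscorpion eats Oribatid Mite → level 3.
Wolf Spider eats Pseudoscorpion → level 4.
No prey of Wolf Spider is below level 3, so 4 is the minimum.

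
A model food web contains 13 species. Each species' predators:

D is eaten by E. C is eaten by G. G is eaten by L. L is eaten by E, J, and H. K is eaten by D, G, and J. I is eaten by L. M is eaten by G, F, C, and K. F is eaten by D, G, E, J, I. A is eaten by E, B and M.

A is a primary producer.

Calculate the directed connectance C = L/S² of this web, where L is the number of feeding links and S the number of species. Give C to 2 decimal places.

C = 0.13

The web has S = 13 species and L = 22 feeding links.
C = L / S² = 22 / 169 = 0.1302 ≈ 0.13.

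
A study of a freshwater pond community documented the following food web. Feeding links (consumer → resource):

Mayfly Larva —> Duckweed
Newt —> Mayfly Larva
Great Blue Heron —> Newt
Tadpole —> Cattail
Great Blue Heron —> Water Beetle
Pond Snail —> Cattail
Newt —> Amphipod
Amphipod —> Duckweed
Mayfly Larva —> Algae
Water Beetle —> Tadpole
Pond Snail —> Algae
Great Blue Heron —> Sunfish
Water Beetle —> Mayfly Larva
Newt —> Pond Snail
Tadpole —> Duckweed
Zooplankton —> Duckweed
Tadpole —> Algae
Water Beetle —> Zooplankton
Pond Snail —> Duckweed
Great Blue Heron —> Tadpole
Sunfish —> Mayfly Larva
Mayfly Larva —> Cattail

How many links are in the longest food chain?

3 links

One longest chain: Duckweed → Zooplankton → Water Beetle → Great Blue Heron.
It has 4 species and 3 links.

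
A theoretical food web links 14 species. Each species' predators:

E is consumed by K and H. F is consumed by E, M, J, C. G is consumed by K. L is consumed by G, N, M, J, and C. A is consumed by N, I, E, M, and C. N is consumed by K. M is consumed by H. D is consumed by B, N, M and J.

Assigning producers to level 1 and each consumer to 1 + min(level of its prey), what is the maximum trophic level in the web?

3

Producers (level 1): F, D, A, L.
Following each consumer down to its lowest-level prey: L → G → K (levels 1 through 3).
All prey of K (G 2, E 2, N 2) are at level 2 or above, so K is at level 1 + 2 = 3.
Every consumer has at least one prey at level 2 or below, so none exceeds level 3.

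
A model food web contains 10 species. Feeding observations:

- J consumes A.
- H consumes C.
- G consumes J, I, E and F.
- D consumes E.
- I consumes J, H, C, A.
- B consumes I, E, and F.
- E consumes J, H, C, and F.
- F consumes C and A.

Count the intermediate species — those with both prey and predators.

5

Intermediate species (has both prey and predators): J, F, H, E, I.
Count: 5.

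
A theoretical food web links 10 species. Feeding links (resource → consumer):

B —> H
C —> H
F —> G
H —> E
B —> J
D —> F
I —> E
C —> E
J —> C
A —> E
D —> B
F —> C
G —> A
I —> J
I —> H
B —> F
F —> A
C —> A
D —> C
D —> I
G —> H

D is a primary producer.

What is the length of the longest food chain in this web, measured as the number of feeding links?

5 links

One longest chain: D → B → F → G → H → E.
It has 6 species and 5 links.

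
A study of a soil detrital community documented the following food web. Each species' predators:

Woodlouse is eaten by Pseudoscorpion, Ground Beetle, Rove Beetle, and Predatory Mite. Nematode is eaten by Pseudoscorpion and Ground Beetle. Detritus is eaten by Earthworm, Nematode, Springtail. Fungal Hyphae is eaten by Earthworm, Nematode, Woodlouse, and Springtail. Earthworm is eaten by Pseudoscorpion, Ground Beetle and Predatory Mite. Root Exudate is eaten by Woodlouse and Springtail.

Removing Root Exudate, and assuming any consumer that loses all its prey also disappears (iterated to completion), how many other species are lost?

Remove Root Exudate.
Every predator of it retains at least one other prey: Woodlouse still has Fungal Hyphae; Springtail still has Detritus, Fungal Hyphae.
No consumer loses all prey, so no secondary extinctions occur.

0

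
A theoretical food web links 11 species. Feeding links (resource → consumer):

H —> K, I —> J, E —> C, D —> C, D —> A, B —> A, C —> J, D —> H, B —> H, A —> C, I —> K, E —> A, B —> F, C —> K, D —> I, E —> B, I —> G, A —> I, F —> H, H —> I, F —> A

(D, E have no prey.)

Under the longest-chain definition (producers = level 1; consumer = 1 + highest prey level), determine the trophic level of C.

E is a producer → level 1.
B eats E → level 2.
F eats B → level 3.
A eats F (level 3); other prey at levels: D 1, E 1, B 2 → level 4.
C eats A (level 4); other prey at levels: D 1, E 1 → level 5.

Trophic level 5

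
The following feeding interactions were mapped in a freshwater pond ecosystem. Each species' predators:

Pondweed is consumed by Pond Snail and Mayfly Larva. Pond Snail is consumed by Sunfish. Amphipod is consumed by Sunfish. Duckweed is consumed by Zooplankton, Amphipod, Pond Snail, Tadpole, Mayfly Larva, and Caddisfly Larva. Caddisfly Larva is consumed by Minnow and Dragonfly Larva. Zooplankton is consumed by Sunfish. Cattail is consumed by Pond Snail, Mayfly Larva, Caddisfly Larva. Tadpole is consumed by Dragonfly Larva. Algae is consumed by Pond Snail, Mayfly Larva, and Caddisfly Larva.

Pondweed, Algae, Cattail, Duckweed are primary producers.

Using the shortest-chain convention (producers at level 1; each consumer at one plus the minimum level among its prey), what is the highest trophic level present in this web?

3

Producers (level 1): Pondweed, Algae, Cattail, Duckweed.
Following each consumer down to its lowest-level prey: Duckweed → Zooplankton → Sunfish (levels 1 through 3).
All prey of Sunfish (Zooplankton 2, Pond Snail 2, Amphipod 2) are at level 2 or above, so Sunfish is at level 1 + 2 = 3.
Every consumer has at least one prey at level 2 or below, so none exceeds level 3.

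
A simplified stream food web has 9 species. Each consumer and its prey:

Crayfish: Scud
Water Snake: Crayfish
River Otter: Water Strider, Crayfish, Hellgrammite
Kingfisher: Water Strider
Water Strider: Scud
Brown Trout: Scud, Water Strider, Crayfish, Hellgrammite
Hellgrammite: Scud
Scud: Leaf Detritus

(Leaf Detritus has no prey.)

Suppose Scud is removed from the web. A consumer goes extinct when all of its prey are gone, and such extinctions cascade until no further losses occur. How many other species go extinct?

7

Remove Scud.
Round 1: Water Strider (all prey gone), Crayfish (all prey gone), Hellgrammite (all prey gone) → extinct.
Round 2: Kingfisher (all prey gone), Water Snake (all prey gone), River Otter (all prey gone), Brown Trout (all prey gone) → extinct.
No further losses. Total secondary extinctions: 7.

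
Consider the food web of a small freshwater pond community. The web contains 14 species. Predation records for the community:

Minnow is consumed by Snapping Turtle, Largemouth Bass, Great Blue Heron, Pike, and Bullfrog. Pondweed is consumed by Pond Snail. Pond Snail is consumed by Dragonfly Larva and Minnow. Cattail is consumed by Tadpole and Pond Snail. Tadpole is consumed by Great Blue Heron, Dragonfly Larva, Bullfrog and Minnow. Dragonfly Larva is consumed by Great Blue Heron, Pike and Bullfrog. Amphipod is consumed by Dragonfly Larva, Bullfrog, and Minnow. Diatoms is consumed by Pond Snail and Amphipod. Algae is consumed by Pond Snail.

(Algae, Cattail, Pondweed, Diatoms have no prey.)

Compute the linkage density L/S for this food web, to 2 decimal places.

There are L = 23 links among S = 14 species.
L/S = 23/14 = 1.6429 ≈ 1.64.

L/S = 1.64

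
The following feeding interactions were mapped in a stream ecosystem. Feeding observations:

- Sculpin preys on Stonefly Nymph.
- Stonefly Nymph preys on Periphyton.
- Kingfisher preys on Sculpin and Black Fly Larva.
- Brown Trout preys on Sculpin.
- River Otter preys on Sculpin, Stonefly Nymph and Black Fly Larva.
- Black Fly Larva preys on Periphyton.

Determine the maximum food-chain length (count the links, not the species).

3 links

One longest chain: Periphyton → Stonefly Nymph → Sculpin → Kingfisher.
It has 4 species and 3 links.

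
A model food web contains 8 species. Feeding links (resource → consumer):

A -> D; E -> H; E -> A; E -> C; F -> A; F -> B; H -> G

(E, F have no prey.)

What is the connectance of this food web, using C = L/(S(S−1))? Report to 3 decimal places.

The web has S = 8 species and L = 7 feeding links.
C = L / (S(S−1)) = 7 / 56 = 0.1250 ≈ 0.125.

C = 0.125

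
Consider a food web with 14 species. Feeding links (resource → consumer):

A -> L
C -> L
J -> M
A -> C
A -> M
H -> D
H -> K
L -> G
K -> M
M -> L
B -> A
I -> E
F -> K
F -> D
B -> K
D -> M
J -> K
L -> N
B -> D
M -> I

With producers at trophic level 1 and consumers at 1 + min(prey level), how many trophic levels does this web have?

Producers (level 1): J, H, F, B.
Following each consumer down to its lowest-level prey: J → M → L → G (levels 1 through 4).
All prey of G (L 3) are at level 3 or above, so G is at level 1 + 3 = 4.
Every consumer has at least one prey at level 3 or below, so none exceeds level 4.

4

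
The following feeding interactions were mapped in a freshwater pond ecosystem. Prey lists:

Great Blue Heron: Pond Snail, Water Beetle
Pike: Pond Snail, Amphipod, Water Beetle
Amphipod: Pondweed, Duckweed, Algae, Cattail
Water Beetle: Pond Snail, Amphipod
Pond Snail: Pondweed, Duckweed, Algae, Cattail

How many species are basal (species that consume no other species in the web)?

Basal species (no prey listed): Pondweed, Duckweed, Algae, Cattail.
Count: 4.

4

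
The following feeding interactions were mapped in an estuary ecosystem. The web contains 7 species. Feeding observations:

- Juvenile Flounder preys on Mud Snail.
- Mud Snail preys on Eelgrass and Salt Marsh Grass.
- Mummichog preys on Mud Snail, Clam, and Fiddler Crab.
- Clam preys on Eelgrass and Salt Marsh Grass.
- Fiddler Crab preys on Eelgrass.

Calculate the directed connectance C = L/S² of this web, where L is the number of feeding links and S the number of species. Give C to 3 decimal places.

The web has S = 7 species and L = 9 feeding links.
C = L / S² = 9 / 49 = 0.1837 ≈ 0.184.

C = 0.184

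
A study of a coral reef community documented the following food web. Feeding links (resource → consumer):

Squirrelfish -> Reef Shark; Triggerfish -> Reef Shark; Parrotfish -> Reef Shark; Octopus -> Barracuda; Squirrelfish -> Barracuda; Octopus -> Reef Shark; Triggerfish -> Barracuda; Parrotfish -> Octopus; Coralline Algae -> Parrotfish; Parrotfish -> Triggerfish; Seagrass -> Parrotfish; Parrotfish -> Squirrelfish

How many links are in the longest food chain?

3 links

One longest chain: Seagrass → Parrotfish → Triggerfish → Barracuda.
It has 4 species and 3 links.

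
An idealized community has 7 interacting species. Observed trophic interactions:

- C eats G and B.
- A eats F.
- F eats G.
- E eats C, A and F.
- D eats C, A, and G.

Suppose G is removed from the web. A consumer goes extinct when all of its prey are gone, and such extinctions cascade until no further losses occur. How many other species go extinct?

2

Remove G.
Round 1: F (all prey gone) → extinct.
Round 2: A (all prey gone) → extinct.
No further losses. Total secondary extinctions: 2.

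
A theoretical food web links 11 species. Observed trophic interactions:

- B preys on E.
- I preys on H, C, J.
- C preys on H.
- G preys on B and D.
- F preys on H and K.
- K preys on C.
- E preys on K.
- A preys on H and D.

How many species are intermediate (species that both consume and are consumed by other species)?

Intermediate species (has both prey and predators): C, K, E, B.
Count: 4.

4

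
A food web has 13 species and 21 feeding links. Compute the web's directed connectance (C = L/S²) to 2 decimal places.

The web has S = 13 species and L = 21 feeding links.
C = L / S² = 21 / 169 = 0.1243 ≈ 0.12.

C = 0.12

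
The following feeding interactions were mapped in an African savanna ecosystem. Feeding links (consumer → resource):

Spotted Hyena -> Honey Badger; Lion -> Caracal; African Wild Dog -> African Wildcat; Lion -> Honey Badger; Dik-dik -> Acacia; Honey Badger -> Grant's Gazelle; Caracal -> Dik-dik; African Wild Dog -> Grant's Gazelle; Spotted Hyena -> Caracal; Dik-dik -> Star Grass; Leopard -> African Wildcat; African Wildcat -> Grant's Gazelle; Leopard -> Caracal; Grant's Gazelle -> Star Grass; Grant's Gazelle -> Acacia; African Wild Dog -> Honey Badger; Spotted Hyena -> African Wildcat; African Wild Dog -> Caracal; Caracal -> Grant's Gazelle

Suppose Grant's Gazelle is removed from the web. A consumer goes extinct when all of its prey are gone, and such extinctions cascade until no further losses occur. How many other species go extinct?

Remove Grant's Gazelle.
Round 1: Honey Badger (all prey gone), African Wildcat (all prey gone) → extinct.
No further losses. Total secondary extinctions: 2.

2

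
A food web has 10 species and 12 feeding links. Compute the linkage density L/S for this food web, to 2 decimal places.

L/S = 1.20

There are L = 12 links among S = 10 species.
L/S = 12/10 = 1.2000 ≈ 1.20.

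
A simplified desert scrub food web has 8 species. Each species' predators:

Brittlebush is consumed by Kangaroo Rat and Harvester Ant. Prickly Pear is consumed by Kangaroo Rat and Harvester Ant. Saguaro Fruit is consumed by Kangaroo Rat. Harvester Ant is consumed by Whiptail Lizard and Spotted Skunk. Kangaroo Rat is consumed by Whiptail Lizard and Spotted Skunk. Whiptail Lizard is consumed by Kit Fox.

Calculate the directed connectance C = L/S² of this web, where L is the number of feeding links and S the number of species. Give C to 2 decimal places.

The web has S = 8 species and L = 10 feeding links.
C = L / S² = 10 / 64 = 0.1562 ≈ 0.16.

C = 0.16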